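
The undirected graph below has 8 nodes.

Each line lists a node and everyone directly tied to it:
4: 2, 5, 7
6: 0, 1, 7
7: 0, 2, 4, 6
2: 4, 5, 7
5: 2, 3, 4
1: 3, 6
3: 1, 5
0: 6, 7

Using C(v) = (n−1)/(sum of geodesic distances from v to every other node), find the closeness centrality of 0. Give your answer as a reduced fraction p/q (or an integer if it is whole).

Distances from 0: 1:2, 2:2, 3:3, 4:2, 5:3, 6:1, 7:1. Sum = 14.
n = 8, so closeness = 7/14 = 1/2.

1/2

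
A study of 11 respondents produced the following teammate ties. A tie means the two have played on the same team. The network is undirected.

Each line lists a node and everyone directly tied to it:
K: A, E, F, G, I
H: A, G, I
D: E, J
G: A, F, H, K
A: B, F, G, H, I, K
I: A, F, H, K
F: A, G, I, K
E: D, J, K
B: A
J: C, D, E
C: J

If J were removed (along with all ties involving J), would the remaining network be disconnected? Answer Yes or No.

Yes

Removing J leaves {A, B, D, E, F, G, H, I, and K} with no path to {C}, so the network splits into 2 components. J is a cut vertex.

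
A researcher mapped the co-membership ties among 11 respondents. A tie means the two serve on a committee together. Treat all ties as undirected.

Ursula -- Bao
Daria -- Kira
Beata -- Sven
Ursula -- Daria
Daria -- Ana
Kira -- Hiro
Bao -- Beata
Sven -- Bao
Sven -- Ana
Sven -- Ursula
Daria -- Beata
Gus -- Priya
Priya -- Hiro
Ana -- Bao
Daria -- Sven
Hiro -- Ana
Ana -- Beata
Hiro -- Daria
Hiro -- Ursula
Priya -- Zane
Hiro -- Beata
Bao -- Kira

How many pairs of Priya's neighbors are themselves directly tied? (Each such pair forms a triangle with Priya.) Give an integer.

0

Priya's neighbors are Gus, Hiro, and Zane, but none of them are tied to each other, so no triangle contains Priya.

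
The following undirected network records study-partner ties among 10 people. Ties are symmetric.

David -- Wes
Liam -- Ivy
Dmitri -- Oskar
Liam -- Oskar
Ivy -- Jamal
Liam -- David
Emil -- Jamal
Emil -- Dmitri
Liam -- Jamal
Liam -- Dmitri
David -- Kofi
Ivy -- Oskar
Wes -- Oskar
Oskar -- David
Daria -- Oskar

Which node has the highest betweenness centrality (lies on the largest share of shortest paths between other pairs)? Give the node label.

Oskar

Unnormalized betweenness of each node: Daria:0, David:53/6, Dmitri:29/6, Emil:1/2, Ivy:4/3, Jamal:13/6, Kofi:0, Liam:8, Oskar:46/3, Wes:0.
Oskar has the largest value, 46/3, making it the main broker — the node through which the most shortest paths run.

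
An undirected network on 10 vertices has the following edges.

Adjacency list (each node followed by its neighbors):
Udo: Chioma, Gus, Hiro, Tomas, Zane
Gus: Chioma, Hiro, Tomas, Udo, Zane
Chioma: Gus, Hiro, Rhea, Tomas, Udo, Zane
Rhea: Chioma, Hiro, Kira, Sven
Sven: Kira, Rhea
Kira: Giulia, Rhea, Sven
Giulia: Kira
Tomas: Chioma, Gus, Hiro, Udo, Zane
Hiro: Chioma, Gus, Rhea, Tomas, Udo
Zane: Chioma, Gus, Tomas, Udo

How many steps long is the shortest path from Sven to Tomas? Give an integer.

One shortest route is Sven – Rhea – Hiro – Tomas, which uses 3 edges, and at distance 2 from Sven we only reach {Chioma, Giulia, Hiro}, which does not include Tomas. So d(Sven,Tomas) = 3.

3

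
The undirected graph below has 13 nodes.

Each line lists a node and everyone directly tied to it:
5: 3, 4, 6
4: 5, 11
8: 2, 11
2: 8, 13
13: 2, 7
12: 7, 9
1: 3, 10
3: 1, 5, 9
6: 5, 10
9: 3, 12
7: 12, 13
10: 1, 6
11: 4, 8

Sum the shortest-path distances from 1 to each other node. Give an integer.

38

Distances from 1: 2:6, 3:1, 4:3, 5:2, 6:2, 7:4, 8:5, 9:2, 10:1, 11:4, 12:3, 13:5.
Sum = 6 + 1 + 3 + 2 + 2 + 4 + 5 + 2 + 1 + 4 + 3 + 5 = 38.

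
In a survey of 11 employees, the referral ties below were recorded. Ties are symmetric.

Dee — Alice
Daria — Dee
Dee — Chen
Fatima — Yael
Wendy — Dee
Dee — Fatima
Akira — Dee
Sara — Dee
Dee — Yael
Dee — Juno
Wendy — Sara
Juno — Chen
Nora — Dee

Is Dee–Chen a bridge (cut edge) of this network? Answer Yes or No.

No

Even without that edge, Dee still reaches Chen via Dee – Juno – Chen, so the network stays connected. Not a bridge.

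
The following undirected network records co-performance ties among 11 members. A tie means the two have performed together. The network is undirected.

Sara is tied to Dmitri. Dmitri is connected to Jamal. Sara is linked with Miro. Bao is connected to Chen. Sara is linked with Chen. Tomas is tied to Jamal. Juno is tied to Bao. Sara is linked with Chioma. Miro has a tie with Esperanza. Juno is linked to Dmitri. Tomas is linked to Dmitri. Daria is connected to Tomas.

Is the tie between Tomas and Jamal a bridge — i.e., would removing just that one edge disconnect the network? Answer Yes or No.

Even without that edge, Tomas still reaches Jamal via Tomas – Dmitri – Jamal, so the network stays connected. Not a bridge.

No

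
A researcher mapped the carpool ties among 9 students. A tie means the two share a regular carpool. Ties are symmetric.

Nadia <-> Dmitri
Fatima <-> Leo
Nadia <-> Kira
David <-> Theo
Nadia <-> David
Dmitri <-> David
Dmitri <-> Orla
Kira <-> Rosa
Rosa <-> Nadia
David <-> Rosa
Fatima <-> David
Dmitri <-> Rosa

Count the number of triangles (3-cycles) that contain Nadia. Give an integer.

Nadia's neighbors: David, Dmitri, Kira, and Rosa.
Neighbor pairs that are themselves tied: Nadia–David–Dmitri; Nadia–David–Rosa; Nadia–Dmitri–Rosa; Nadia–Kira–Rosa. Each forms one triangle with Nadia, for 4 in total.

4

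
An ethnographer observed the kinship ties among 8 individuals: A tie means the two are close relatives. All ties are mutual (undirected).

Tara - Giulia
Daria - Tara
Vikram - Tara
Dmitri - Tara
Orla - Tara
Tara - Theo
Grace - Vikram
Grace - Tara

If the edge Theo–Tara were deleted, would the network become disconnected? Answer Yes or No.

Without the Theo–Tara edge there is no alternate route between Theo and Tara, so the network disconnects. It is a bridge.

Yes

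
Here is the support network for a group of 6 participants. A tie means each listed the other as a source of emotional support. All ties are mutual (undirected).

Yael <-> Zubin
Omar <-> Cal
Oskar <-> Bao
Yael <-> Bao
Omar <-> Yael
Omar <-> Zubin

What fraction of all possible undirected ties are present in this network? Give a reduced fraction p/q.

There are 6 edges and 6 nodes, so the maximum possible is C(6,2) = 15.
Density = 6/15 = 2/5.

2/5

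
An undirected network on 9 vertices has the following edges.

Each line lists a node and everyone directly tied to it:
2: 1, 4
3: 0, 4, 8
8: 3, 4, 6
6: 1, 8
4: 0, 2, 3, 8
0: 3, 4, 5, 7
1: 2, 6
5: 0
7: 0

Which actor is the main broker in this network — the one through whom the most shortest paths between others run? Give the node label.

0

Unnormalized betweenness of each node: 0:13, 1:1, 2:9/2, 3:3, 4:23/2, 5:0, 6:3/2, 7:0, 8:11/2.
0 has the largest value, 13, making it the main broker — the node through which the most shortest paths run.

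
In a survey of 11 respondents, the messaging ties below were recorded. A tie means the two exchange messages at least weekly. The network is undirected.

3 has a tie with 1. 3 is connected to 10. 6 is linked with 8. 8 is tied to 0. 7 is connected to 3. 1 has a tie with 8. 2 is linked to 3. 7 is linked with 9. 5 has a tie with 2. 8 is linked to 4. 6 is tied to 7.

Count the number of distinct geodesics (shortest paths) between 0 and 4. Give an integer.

The shortest distance is 2, and the only length-2 path is 0–8–4. So there is exactly 1 shortest path.

1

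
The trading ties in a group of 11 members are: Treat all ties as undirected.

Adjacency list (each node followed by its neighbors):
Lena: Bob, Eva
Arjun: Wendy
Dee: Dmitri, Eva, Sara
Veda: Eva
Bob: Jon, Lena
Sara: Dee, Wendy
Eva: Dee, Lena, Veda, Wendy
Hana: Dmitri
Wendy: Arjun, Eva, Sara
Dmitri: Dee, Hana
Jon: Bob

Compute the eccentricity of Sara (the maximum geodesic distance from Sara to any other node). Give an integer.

Distances from Sara: Arjun:2, Bob:4, Dee:1, Dmitri:2, Eva:2, Hana:3, Jon:5, Lena:3, Veda:3, Wendy:1.
The largest is 5 (to Jon), so the eccentricity of Sara is 5.

5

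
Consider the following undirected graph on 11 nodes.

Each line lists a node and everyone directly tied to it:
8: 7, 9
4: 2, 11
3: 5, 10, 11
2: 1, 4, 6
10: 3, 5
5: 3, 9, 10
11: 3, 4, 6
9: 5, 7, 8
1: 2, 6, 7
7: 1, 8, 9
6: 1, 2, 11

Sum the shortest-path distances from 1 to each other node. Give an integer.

21

Distances from 1: 2:1, 3:3, 4:2, 5:3, 6:1, 7:1, 8:2, 9:2, 10:4, 11:2.
Sum = 1 + 3 + 2 + 3 + 1 + 1 + 2 + 2 + 4 + 2 = 21.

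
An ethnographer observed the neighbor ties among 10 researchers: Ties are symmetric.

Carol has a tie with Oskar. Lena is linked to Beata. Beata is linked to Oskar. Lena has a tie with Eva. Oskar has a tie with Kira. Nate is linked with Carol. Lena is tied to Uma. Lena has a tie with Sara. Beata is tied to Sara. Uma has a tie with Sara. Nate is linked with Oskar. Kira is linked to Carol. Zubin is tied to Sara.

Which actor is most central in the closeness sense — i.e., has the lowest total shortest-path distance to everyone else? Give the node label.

Farness (sum of distances to all others) for each node — Beata:15, Carol:23, Eva:25, Kira:24, Lena:17, Nate:24, Oskar:17, Sara:17, Uma:23, Zubin:25.
The smallest farness is 15, for Beata, so Beata has the highest closeness.

Beata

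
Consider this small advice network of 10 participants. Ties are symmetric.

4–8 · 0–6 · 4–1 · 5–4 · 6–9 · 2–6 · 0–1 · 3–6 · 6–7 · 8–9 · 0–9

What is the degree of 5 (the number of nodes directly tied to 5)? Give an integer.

1

5 is directly tied to 4. That is 1 neighbor, so the degree of 5 is 1.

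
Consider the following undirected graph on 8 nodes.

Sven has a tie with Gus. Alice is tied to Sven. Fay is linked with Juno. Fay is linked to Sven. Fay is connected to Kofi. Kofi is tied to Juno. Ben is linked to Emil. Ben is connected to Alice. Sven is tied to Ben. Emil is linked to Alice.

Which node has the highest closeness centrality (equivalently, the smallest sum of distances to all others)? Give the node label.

Sven

Farness (sum of distances to all others) for each node — Alice:13, Ben:13, Emil:18, Fay:12, Gus:16, Juno:17, Kofi:17, Sven:10.
The smallest farness is 10, for Sven, so Sven has the highest closeness.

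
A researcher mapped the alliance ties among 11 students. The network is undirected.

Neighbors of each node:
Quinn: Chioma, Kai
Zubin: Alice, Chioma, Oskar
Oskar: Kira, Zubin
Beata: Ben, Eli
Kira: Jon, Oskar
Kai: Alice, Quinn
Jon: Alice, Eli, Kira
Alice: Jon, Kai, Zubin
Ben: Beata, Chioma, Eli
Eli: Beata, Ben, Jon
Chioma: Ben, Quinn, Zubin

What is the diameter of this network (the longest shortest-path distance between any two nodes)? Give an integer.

4

Eccentricity of each node (its greatest distance to any other): Alice:3, Beata:4, Ben:3, Chioma:3, Eli:3, Jon:3, Kai:4, Kira:4, Oskar:4, Quinn:4, Zubin:3.
The maximum eccentricity is 4, realized for instance by the pair Kira–Quinn via Kira – Jon – Alice – Kai – Quinn. So the diameter is 4.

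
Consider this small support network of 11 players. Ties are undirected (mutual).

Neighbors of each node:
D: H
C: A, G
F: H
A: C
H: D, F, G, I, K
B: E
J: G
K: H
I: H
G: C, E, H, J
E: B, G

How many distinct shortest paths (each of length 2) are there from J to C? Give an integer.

The shortest distance is 2, and the only length-2 path is J–G–C. So there is exactly 1 shortest path.

1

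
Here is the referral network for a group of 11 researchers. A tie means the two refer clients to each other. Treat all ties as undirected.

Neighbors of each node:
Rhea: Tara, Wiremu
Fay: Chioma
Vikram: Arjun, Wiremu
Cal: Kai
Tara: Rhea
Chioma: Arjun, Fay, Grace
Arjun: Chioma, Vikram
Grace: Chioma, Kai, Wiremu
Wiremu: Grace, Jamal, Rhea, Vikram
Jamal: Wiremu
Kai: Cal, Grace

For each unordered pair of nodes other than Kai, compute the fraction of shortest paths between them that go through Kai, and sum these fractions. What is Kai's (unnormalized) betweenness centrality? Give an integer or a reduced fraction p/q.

Pairs whose geodesics pass through Kai — Jamal–Cal: 1; Chioma–Cal: 1; Cal–Rhea: 1; Cal–Wiremu: 1; Cal–Tara: 1; Cal–Vikram: 1; Cal–Arjun: 1; Cal–Grace: 1; Cal–Fay: 1.
All other pairs contribute 0.
Summing the contributions gives betweenness(Kai) = 9.

9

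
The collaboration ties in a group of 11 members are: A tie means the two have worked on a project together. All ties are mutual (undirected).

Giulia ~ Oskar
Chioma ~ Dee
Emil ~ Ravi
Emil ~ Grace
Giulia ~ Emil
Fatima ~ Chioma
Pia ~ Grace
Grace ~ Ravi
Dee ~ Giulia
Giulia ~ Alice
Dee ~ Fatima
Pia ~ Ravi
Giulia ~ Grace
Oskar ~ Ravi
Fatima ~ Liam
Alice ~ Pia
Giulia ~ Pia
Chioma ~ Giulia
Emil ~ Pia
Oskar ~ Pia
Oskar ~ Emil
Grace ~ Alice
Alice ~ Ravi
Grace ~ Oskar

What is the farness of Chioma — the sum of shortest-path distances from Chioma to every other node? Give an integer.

Distances from Chioma: Alice:2, Dee:1, Emil:2, Fatima:1, Giulia:1, Grace:2, Liam:2, Oskar:2, Pia:2, Ravi:3.
Sum = 2 + 1 + 2 + 1 + 1 + 2 + 2 + 2 + 2 + 3 = 18.

18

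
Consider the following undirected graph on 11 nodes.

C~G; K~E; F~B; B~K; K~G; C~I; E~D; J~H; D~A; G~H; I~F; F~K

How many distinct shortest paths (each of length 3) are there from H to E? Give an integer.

1

The shortest distance is 3, and the only length-3 path is H–G–K–E. So there is exactly 1 shortest path.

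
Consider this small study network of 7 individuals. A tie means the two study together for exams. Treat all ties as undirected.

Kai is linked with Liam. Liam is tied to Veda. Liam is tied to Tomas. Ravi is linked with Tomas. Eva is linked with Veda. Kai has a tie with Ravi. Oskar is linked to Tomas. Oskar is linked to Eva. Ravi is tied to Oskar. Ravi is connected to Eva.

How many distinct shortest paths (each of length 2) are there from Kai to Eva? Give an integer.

The shortest distance is 2, and the only length-2 path is Kai–Ravi–Eva. So there is exactly 1 shortest path.

1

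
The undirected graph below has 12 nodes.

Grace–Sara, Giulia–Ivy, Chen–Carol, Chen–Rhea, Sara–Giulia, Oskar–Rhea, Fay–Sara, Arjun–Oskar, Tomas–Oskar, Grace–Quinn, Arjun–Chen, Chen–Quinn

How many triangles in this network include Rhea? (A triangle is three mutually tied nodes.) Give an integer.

Rhea's neighbors are Chen and Oskar, but none of them are tied to each other, so no triangle contains Rhea.

0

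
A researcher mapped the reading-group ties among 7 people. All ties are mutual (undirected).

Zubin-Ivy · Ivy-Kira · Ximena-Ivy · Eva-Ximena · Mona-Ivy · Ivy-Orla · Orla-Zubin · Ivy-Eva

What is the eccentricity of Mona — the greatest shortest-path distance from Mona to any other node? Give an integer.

2

Distances from Mona: Eva:2, Ivy:1, Kira:2, Orla:2, Ximena:2, Zubin:2.
The largest is 2 (to Zubin, Eva, Kira, Orla, and Ximena), so the eccentricity of Mona is 2.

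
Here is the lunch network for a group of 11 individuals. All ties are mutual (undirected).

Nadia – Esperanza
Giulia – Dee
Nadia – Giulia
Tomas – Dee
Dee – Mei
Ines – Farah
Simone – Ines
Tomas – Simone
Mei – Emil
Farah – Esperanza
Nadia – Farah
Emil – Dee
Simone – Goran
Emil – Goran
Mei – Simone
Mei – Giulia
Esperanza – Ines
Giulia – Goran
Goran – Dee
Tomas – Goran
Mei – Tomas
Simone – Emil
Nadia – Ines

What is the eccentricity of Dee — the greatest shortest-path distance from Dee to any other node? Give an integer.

3

Distances from Dee: Emil:1, Esperanza:3, Farah:3, Giulia:1, Goran:1, Ines:3, Mei:1, Nadia:2, Simone:2, Tomas:1.
The largest is 3 (to Ines, Farah, and Esperanza), so the eccentricity of Dee is 3.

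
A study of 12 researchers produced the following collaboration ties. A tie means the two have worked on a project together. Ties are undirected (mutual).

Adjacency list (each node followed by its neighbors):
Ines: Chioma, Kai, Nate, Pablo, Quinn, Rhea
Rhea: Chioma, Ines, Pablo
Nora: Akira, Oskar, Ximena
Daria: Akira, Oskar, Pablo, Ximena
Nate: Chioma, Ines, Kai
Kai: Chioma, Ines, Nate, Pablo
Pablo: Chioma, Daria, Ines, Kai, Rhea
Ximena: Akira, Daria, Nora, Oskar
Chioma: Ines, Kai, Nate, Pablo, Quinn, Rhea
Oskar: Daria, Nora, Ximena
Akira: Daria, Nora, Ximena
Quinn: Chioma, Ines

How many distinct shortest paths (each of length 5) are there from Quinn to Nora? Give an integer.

6

The shortest distance is 5. The length-5 paths are: Quinn–Chioma–Pablo–Daria–Akira–Nora; Quinn–Ines–Pablo–Daria–Akira–Nora; Quinn–Chioma–Pablo–Daria–Oskar–Nora; Quinn–Ines–Pablo–Daria–Oskar–Nora; Quinn–Chioma–Pablo–Daria–Ximena–Nora; Quinn–Ines–Pablo–Daria–Ximena–Nora.
That gives 6 distinct shortest paths.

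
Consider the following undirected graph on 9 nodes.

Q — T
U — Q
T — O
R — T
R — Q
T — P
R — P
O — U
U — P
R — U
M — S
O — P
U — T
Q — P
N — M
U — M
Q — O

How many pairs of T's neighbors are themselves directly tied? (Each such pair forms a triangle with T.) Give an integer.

9

T's neighbors: O, P, Q, R, and U.
Neighbor pairs that are themselves tied: T–O–P; T–O–Q; T–O–U; T–P–Q; T–P–R; T–P–U; T–Q–R; T–Q–U; T–R–U. Each forms one triangle with T, for 9 in total.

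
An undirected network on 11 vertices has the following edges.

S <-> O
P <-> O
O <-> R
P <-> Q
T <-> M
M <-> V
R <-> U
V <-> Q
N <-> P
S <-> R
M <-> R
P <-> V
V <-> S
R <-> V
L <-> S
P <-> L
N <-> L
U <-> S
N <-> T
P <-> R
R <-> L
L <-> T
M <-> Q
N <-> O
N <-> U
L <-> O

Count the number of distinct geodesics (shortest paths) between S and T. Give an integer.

The shortest distance is 2, and the only length-2 path is S–L–T. So there is exactly 1 shortest path.

1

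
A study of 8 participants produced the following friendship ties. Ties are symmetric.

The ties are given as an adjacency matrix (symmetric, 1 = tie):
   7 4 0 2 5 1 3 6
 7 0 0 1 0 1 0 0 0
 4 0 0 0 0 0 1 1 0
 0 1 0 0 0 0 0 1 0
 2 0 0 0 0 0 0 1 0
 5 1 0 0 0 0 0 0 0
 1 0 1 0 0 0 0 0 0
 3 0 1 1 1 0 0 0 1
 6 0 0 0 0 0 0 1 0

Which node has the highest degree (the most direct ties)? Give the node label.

Degrees — 0:2, 1:1, 2:1, 3:4, 4:2, 5:1, 6:1, 7:2.
The maximum is 4, attained only by 3.

3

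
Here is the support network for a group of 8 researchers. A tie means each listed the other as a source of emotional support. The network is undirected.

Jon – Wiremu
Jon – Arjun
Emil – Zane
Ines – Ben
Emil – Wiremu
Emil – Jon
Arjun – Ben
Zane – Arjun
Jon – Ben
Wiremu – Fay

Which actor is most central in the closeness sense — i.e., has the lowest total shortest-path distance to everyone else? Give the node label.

Farness (sum of distances to all others) for each node — Arjun:12, Ben:12, Emil:12, Fay:18, Ines:18, Jon:10, Wiremu:12, Zane:14.
The smallest farness is 10, for Jon, so Jon has the highest closeness.

Jon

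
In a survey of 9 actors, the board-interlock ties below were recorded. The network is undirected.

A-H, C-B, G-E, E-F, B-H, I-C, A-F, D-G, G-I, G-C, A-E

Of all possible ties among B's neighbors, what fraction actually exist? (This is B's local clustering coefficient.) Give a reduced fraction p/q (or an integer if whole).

0

B's neighbors: C and H (k = 2).
Possible neighbor pairs: C(2,2) = 1. Edges among them: none → e = 0.
Clustering(B) = 0/1.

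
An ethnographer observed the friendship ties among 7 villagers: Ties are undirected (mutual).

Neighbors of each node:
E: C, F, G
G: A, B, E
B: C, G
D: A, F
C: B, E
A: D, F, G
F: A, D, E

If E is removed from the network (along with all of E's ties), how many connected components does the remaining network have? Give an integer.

1

E's neighbors (C, F, and G) remain reachable from one another through other ties, so the rest of the network stays in one piece.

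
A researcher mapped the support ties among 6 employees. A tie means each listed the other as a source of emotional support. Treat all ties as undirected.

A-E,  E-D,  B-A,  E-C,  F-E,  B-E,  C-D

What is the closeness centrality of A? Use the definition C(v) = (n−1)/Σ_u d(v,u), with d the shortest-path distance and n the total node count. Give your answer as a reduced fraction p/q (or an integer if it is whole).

Distances from A: B:1, C:2, D:2, E:1, F:2. Sum = 8.
n = 6, so closeness = 5/8.

5/8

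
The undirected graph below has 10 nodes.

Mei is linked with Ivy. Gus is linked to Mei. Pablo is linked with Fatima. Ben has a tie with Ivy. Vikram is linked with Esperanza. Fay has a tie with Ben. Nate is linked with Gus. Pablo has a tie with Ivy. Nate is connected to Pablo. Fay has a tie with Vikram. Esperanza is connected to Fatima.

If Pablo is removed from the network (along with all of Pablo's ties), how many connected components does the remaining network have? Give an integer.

Pablo's neighbors (Fatima, Ivy, and Nate) remain reachable from one another through other ties, so the rest of the network stays in one piece.

1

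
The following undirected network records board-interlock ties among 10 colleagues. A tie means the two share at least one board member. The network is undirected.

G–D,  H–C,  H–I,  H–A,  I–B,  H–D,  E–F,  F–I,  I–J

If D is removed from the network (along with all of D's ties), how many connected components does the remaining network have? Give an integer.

2

Without D, the remaining ties split the others into: {A, B, C, E, F, H, I, J}; {G}.
That's 2 separate components.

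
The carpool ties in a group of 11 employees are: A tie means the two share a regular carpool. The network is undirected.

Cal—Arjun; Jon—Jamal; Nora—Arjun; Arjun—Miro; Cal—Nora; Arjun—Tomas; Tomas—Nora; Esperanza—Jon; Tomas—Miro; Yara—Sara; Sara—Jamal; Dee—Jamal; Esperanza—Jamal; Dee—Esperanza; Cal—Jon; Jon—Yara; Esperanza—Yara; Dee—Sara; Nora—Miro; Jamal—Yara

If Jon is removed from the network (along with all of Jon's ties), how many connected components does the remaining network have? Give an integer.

2

Without Jon, the remaining ties split the others into: {Dee, Esperanza, Jamal, Sara, Yara}; {Arjun, Cal, Miro, Nora, Tomas}.
That's 2 separate components.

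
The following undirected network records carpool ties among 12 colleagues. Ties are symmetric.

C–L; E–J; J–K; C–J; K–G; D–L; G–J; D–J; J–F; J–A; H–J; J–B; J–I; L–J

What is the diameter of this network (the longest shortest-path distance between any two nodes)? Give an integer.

2

Eccentricity of each node (its greatest distance to any other): A:2, B:2, C:2, D:2, E:2, F:2, G:2, H:2, I:2, J:1, K:2, L:2.
The maximum eccentricity is 2, realized for instance by the pair B–G via B – J – G. So the diameter is 2.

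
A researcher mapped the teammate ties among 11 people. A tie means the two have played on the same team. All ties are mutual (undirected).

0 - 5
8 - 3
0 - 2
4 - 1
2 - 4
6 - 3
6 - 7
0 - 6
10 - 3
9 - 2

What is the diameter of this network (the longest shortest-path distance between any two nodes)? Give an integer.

6

Eccentricity of each node (its greatest distance to any other): 0:3, 1:6, 2:4, 3:5, 4:5, 5:4, 6:4, 7:5, 8:6, 9:5, 10:6.
The maximum eccentricity is 6, realized for instance by the pair 1–8 via 1 – 4 – 2 – 0 – 6 – 3 – 8. So the diameter is 6.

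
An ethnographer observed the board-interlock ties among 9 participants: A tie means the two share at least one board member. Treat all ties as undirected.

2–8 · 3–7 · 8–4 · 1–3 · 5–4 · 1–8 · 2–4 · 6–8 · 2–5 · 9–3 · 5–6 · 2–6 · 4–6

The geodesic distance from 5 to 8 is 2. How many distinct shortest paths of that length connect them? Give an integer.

3

The shortest distance is 2. The length-2 paths are: 5–4–8; 5–6–8; 5–2–8.
That gives 3 distinct shortest paths.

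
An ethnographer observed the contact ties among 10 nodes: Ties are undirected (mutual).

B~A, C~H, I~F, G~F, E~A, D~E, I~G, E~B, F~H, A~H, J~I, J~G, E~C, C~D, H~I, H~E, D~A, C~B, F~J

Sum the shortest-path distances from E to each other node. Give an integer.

Distances from E: A:1, B:1, C:1, D:1, F:2, G:3, H:1, I:2, J:3.
Sum = 1 + 1 + 1 + 1 + 2 + 3 + 1 + 2 + 3 = 15.

15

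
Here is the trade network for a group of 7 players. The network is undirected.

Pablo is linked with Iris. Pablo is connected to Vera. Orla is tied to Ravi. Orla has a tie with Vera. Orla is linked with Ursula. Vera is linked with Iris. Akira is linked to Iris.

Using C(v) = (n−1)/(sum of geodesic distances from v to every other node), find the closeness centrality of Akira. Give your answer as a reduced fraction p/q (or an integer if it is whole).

Distances from Akira: Iris:1, Orla:3, Pablo:2, Ravi:4, Ursula:4, Vera:2. Sum = 16.
n = 7, so closeness = 6/16 = 3/8.

3/8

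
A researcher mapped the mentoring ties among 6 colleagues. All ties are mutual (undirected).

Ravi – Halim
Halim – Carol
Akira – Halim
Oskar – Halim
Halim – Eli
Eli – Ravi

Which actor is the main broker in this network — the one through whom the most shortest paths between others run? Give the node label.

Halim

Unnormalized betweenness of each node: Akira:0, Carol:0, Eli:0, Halim:9, Oskar:0, Ravi:0.
Halim has the largest value, 9, making it the main broker — the node through which the most shortest paths run.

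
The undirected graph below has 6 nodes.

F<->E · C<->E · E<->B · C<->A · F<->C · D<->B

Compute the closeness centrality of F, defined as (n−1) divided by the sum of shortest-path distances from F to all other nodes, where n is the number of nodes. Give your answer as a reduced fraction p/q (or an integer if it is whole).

Distances from F: A:2, B:2, C:1, D:3, E:1. Sum = 9.
n = 6, so closeness = 5/9.

5/9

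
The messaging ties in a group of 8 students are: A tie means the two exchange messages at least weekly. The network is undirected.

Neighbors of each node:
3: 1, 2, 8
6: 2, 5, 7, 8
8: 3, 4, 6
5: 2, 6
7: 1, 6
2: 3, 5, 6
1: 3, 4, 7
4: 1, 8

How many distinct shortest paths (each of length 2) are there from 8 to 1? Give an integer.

2

The shortest distance is 2. The length-2 paths are: 8–3–1; 8–4–1.
That gives 2 distinct shortest paths.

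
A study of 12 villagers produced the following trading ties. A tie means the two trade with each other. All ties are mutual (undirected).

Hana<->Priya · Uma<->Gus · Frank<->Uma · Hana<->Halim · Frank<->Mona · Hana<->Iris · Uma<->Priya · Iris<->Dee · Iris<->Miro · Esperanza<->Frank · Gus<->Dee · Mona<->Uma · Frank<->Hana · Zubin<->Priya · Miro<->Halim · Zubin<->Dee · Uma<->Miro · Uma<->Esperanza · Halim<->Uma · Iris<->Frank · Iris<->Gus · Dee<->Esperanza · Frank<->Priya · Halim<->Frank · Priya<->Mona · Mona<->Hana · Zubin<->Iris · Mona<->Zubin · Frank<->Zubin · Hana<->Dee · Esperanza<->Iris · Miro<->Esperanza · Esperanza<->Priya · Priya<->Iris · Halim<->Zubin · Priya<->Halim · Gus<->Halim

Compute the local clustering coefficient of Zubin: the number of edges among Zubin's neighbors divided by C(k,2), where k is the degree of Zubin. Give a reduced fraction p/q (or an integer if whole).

Zubin's neighbors: Dee, Frank, Halim, Iris, Mona, and Priya (k = 6).
Possible neighbor pairs: C(6,2) = 15. Edges among them: Dee–Iris, Frank–Halim, Frank–Iris, Frank–Mona, Frank–Priya, Halim–Priya, Iris–Priya, Mona–Priya → e = 8.
Clustering(Zubin) = 8/15.

8/15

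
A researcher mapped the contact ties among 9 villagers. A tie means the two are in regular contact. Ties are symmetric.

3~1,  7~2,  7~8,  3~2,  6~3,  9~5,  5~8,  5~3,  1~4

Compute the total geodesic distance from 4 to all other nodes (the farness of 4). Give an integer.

Distances from 4: 1:1, 2:3, 3:2, 5:3, 6:3, 7:4, 8:4, 9:4.
Sum = 1 + 3 + 2 + 3 + 3 + 4 + 4 + 4 = 24.

24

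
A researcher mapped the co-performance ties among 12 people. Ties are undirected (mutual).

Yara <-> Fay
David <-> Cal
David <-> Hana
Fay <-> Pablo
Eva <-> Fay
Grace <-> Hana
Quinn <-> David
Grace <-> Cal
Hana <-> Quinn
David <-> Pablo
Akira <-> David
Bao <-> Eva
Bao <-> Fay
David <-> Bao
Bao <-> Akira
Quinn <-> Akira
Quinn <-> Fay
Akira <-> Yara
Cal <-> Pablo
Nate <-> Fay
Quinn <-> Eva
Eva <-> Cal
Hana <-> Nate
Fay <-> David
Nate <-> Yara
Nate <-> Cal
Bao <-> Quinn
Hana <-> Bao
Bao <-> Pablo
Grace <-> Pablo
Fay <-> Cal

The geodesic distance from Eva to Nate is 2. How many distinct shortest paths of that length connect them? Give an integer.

The shortest distance is 2. The length-2 paths are: Eva–Fay–Nate; Eva–Cal–Nate.
That gives 2 distinct shortest paths.

2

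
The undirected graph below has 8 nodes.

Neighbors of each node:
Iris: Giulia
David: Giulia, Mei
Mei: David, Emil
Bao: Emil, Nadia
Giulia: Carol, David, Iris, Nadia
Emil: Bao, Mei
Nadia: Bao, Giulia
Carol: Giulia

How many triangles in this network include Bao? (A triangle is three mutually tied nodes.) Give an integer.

0

Bao's neighbors are Emil and Nadia, but none of them are tied to each other, so no triangle contains Bao.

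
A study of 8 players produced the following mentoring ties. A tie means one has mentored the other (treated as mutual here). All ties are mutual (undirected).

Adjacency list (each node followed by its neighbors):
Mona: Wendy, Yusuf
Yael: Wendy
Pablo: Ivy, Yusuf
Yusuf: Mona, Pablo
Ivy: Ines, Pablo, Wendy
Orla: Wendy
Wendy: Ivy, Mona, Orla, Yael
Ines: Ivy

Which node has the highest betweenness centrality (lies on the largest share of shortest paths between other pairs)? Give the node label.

Wendy

Unnormalized betweenness of each node: Ines:0, Ivy:9, Mona:3, Orla:0, Pablo:2, Wendy:13, Yael:0, Yusuf:1.
Wendy has the largest value, 13, making it the main broker — the node through which the most shortest paths run.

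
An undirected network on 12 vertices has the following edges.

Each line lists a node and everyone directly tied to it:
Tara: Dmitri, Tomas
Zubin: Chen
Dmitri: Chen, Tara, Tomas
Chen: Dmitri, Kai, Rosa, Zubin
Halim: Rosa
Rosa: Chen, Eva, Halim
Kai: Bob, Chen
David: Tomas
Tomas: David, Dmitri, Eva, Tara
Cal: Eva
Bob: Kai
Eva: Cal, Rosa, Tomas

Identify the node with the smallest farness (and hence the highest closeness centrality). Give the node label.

Farness (sum of distances to all others) for each node — Bob:38, Cal:33, Chen:20, David:33, Dmitri:22, Eva:23, Halim:32, Kai:28, Rosa:22, Tara:28, Tomas:23, Zubin:30.
The smallest farness is 20, for Chen, so Chen has the highest closeness.

Chen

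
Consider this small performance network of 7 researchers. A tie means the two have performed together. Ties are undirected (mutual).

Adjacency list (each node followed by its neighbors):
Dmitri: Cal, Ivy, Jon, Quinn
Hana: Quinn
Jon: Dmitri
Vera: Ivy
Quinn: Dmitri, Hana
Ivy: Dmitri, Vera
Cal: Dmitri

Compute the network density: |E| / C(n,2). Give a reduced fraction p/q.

2/7

There are 6 edges and 7 nodes, so the maximum possible is C(7,2) = 21.
Density = 6/21 = 2/7.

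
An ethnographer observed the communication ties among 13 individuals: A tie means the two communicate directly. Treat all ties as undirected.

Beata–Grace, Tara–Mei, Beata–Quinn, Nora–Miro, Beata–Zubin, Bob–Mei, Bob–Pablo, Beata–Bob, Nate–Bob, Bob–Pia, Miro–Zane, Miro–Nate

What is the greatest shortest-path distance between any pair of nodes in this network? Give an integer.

5

Eccentricity of each node (its greatest distance to any other): Beata:4, Bob:3, Grace:5, Mei:4, Miro:4, Nate:3, Nora:5, Pablo:4, Pia:4, Quinn:5, Tara:5, Zane:5, Zubin:5.
The maximum eccentricity is 5, realized for instance by the pair Grace–Zane via Grace – Beata – Bob – Nate – Miro – Zane. So the diameter is 5.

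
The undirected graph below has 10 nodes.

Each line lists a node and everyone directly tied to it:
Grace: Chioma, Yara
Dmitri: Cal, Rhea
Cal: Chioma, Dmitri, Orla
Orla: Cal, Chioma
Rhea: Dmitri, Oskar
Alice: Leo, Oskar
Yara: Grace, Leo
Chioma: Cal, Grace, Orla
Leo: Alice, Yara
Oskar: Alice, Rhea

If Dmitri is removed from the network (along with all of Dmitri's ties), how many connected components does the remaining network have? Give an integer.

1

Dmitri's neighbors (Cal and Rhea) remain reachable from one another through other ties, so the rest of the network stays in one piece.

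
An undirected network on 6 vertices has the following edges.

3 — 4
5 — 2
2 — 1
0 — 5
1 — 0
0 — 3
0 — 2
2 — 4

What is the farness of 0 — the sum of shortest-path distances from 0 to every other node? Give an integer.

6

Distances from 0: 1:1, 2:1, 3:1, 4:2, 5:1.
Sum = 1 + 1 + 1 + 2 + 1 = 6.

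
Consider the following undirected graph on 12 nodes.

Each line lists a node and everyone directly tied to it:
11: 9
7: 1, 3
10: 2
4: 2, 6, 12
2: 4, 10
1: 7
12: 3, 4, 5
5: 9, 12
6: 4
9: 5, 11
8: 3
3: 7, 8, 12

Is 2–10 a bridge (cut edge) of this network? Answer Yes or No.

Yes

Without the 2–10 edge there is no alternate route between 2 and 10, so the network disconnects. It is a bridge.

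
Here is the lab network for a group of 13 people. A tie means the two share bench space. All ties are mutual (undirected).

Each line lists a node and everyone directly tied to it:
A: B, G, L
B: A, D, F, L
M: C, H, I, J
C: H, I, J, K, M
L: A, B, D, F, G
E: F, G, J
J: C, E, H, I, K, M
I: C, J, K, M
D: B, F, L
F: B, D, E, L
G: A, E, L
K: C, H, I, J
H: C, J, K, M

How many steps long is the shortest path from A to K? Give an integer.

4

One shortest route is A – G – E – J – K, which uses 4 edges, and at distance 3 from A we only reach {J}, which does not include K. So d(A,K) = 4.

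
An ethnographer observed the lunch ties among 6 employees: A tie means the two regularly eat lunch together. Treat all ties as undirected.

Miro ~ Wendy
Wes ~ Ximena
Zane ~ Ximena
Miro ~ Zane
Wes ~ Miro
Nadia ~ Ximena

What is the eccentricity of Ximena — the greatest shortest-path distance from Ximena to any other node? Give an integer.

Distances from Ximena: Miro:2, Nadia:1, Wendy:3, Wes:1, Zane:1.
The largest is 3 (to Wendy), so the eccentricity of Ximena is 3.

3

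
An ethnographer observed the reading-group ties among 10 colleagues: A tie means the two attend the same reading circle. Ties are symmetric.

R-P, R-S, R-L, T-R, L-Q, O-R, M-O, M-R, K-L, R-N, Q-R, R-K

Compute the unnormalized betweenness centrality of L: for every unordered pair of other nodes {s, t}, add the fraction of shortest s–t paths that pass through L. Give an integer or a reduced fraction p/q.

Pairs whose geodesics pass through L — Q–K: 1/2.
All other pairs contribute 0.
Summing the contributions gives betweenness(L) = 1/2.

1/2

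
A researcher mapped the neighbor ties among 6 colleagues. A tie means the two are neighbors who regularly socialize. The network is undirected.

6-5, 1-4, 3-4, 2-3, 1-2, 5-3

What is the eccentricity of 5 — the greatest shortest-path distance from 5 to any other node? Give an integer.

Distances from 5: 1:3, 2:2, 3:1, 4:2, 6:1.
The largest is 3 (to 1), so the eccentricity of 5 is 3.

3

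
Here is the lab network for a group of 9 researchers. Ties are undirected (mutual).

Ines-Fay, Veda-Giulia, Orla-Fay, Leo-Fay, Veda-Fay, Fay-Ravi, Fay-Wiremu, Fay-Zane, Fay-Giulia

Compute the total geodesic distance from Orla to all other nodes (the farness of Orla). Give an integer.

Distances from Orla: Fay:1, Giulia:2, Ines:2, Leo:2, Ravi:2, Veda:2, Wiremu:2, Zane:2.
Sum = 1 + 2 + 2 + 2 + 2 + 2 + 2 + 2 = 15.

15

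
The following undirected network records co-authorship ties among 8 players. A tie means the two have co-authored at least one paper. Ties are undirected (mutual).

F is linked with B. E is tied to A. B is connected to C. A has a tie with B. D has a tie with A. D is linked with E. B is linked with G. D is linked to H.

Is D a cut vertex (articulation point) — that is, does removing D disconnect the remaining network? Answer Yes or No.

Yes

Removing D leaves {A, B, C, E, F, and G} with no path to {H}, so the network splits into 2 components. D is a cut vertex.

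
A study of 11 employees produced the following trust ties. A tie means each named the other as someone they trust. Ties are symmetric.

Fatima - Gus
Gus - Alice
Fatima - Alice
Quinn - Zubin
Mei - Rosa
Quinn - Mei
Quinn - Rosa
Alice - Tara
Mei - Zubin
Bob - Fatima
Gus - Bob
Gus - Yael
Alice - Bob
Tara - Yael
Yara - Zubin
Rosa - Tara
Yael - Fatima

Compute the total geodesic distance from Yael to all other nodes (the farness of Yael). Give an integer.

24

Distances from Yael: Alice:2, Bob:2, Fatima:1, Gus:1, Mei:3, Quinn:3, Rosa:2, Tara:1, Yara:5, Zubin:4.
Sum = 2 + 2 + 1 + 1 + 3 + 3 + 2 + 1 + 5 + 4 = 24.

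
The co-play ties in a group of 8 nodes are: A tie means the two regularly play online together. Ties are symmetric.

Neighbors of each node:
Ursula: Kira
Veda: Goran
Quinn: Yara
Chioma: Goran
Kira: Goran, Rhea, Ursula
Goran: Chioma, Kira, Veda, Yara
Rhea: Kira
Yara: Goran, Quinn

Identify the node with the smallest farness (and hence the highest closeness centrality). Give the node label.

Farness (sum of distances to all others) for each node — Chioma:16, Goran:10, Kira:12, Quinn:20, Rhea:18, Ursula:18, Veda:16, Yara:14.
The smallest farness is 10, for Goran, so Goran has the highest closeness.

Goran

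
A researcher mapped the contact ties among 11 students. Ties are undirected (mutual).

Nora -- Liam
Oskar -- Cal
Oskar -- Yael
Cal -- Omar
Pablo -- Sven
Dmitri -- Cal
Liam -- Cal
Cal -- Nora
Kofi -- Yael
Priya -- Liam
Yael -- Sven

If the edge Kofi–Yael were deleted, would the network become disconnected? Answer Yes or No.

Yes

Without the Kofi–Yael edge there is no alternate route between Kofi and Yael, so the network disconnects. It is a bridge.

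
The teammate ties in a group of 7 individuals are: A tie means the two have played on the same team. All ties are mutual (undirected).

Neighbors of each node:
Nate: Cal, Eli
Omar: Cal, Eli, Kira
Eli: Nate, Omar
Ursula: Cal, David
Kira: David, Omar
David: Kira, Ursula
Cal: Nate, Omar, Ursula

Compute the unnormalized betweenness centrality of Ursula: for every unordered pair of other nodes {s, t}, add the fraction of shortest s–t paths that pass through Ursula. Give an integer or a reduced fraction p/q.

2

Pairs whose geodesics pass through Ursula — Cal–David: 1; David–Nate: 1.
All other pairs contribute 0.
Summing the contributions gives betweenness(Ursula) = 2.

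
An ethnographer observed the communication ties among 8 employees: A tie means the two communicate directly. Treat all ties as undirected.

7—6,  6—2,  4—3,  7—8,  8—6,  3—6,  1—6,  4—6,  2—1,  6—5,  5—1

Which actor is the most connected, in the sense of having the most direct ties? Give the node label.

Degrees — 1:3, 2:2, 3:2, 4:2, 5:2, 6:7, 7:2, 8:2.
The maximum is 7, attained only by 6.

6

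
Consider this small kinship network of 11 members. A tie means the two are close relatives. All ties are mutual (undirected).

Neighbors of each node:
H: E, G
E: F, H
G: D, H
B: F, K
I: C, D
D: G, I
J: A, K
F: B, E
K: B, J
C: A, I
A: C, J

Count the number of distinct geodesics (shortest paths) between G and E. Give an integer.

1

The shortest distance is 2, and the only length-2 path is G–H–E. So there is exactly 1 shortest path.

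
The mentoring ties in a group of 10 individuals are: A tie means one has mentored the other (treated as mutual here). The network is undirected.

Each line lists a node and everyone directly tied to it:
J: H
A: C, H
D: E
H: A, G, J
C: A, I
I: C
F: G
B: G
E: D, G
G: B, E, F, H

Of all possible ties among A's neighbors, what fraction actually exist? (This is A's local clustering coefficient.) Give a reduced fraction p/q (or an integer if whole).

A's neighbors: C and H (k = 2).
Possible neighbor pairs: C(2,2) = 1. Edges among them: none → e = 0.
Clustering(A) = 0/1.

0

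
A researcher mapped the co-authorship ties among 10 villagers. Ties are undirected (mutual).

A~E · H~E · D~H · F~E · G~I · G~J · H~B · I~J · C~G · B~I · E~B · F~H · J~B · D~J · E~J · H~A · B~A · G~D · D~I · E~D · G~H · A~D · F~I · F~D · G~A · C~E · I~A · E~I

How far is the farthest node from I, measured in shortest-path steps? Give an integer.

2

Distances from I: A:1, B:1, C:2, D:1, E:1, F:1, G:1, H:2, J:1.
The largest is 2 (to H and C), so the eccentricity of I is 2.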